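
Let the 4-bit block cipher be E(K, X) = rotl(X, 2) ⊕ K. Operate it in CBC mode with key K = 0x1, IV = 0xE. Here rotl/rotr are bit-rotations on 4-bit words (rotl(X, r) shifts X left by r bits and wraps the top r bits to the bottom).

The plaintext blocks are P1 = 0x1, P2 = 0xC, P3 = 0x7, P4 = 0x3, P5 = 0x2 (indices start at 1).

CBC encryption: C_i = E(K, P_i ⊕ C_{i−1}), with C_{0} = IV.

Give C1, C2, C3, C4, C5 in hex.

C1 = 0xE, C2 = 0x9, C3 = 0xA, C4 = 0x7, C5 = 0x4

C1: P1 ⊕ 0xE = 0xF; E(K, 0xF) = 0xE.
C2: P2 ⊕ 0xE = 0x2; E(K, 0x2) = 0x9.
C3: P3 ⊕ 0x9 = 0xE; E(K, 0xE) = 0xA.
C4: P4 ⊕ 0xA = 0x9; E(K, 0x9) = 0x7.
C5: P5 ⊕ 0x7 = 0x5; E(K, 0x5) = 0x4.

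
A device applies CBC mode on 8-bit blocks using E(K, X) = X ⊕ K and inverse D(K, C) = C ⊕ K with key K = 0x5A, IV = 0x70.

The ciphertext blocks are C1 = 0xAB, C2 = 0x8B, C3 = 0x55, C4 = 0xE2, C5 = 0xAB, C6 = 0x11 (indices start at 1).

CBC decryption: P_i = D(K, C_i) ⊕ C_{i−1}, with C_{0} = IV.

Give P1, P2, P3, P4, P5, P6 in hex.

P1: D(K, 0xAB) = 0xF1; 0xF1 ⊕ 0x70 = 0x81.
P2: D(K, 0x8B) = 0xD1; 0xD1 ⊕ 0xAB = 0x7A.
P3: D(K, 0x55) = 0x0F; 0x0F ⊕ 0x8B = 0x84.
P4: D(K, 0xE2) = 0xB8; 0xB8 ⊕ 0x55 = 0xED.
P5: D(K, 0xAB) = 0xF1; 0xF1 ⊕ 0xE2 = 0x13.
P6: D(K, 0x11) = 0x4B; 0x4B ⊕ 0xAB = 0xE0.

P1 = 0x81, P2 = 0x7A, P3 = 0x84, P4 = 0xED, P5 = 0x13, P6 = 0xE0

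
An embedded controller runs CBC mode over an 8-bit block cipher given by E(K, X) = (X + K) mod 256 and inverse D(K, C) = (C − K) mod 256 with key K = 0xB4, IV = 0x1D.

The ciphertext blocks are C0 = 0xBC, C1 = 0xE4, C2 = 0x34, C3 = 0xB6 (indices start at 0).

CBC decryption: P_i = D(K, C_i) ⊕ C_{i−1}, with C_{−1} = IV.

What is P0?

P0 = 0x15

P0: D(K, 0xBC) = 0x08; 0x08 ⊕ 0x1D = 0x15.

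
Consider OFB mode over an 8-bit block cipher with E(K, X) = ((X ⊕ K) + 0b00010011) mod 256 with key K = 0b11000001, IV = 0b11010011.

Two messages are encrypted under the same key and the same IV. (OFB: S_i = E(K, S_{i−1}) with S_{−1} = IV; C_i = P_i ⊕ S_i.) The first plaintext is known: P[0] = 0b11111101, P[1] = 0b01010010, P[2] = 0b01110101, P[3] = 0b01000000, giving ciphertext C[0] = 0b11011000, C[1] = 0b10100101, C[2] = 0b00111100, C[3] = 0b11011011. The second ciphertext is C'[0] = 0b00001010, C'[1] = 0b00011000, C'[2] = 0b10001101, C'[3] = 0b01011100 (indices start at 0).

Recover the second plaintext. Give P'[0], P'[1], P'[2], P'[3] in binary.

In OFB with a reused IV, both messages share the same keystream S_i, so C_i ⊕ C'_i = P_i ⊕ P'_i and thus P'_i = P_i ⊕ C_i ⊕ C'_i.
P'[0]: 0b11111101 ⊕ 0b11011000 ⊕ 0b00001010 = 0b00101111.
P'[1]: 0b01010010 ⊕ 0b10100101 ⊕ 0b00011000 = 0b11101111.
P'[2]: 0b01110101 ⊕ 0b00111100 ⊕ 0b10001101 = 0b11000100.
P'[3]: 0b01000000 ⊕ 0b11011011 ⊕ 0b01011100 = 0b11000111.

P'[0] = 0b00101111, P'[1] = 0b11101111, P'[2] = 0b11000100, P'[3] = 0b11000111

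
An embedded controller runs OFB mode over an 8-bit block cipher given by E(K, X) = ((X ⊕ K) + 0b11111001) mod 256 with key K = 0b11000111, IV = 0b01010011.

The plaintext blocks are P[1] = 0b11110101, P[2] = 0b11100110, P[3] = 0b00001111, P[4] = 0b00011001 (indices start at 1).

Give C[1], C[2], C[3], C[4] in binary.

OFB encryption: S_i = E(K, S_{i−1}) with S_{0} = IV; C_i = P_i ⊕ S_i.
C[1]: S = E(K, 0b01010011) = 0b10001101; 0b11110101 ⊕ 0b10001101 = 0b01111000.
C[2]: S = E(K, 0b10001101) = 0b01000011; 0b11100110 ⊕ 0b01000011 = 0b10100101.
C[3]: S = E(K, 0b01000011) = 0b01111101; 0b00001111 ⊕ 0b01111101 = 0b01110010.
C[4]: S = E(K, 0b01111101) = 0b10110011; 0b00011001 ⊕ 0b10110011 = 0b10101010.

C[1] = 0b01111000, C[2] = 0b10100101, C[3] = 0b01110010, C[4] = 0b10101010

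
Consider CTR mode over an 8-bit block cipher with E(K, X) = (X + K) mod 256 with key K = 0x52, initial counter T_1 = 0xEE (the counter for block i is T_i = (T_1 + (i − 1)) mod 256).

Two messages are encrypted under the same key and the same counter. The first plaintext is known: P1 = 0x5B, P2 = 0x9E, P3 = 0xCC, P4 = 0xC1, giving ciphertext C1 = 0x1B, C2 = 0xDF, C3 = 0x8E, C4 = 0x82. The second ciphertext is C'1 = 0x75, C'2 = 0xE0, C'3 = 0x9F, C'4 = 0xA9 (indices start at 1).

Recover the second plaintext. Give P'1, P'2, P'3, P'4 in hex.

P'1 = 0x35, P'2 = 0xA1, P'3 = 0xDD, P'4 = 0xEA

In CTR with a reused counter, both messages share the same keystream S_i, so C_i ⊕ C'_i = P_i ⊕ P'_i and thus P'_i = P_i ⊕ C_i ⊕ C'_i.
P'1: 0x5B ⊕ 0x1B ⊕ 0x75 = 0x35.
P'2: 0x9E ⊕ 0xDF ⊕ 0xE0 = 0xA1.
P'3: 0xCC ⊕ 0x8E ⊕ 0x9F = 0xDD.
P'4: 0xC1 ⊕ 0x82 ⊕ 0xA9 = 0xEA.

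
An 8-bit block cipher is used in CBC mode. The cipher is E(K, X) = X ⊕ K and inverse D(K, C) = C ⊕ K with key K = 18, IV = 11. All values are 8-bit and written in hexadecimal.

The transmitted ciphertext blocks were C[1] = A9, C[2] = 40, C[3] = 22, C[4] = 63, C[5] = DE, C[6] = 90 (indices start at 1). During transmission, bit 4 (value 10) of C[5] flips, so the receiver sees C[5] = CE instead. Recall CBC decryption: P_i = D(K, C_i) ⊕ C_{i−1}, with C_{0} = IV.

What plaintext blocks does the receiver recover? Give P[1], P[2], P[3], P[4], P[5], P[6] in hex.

Only C[5] changed, to CE. In CBC, a change in C_i garbles P_i and flips the same bit in P_{i+1}. Decrypting the received ciphertext:
P[1]: D(K, A9) = B1; B1 ⊕ 11 = A0.
P[2]: D(K, 40) = 58; 58 ⊕ A9 = F1.
P[3]: D(K, 22) = 3A; 3A ⊕ 40 = 7A.
P[4]: D(K, 63) = 7B; 7B ⊕ 22 = 59.
P[5]: D(K, CE) = D6; D6 ⊕ 63 = B5.
P[6]: D(K, 90) = 88; 88 ⊕ CE = 46.
Blocks that differ from the original plaintext: P[5], P[6].

P[1] = A0, P[2] = F1, P[3] = 7A, P[4] = 59, P[5] = B5, P[6] = 46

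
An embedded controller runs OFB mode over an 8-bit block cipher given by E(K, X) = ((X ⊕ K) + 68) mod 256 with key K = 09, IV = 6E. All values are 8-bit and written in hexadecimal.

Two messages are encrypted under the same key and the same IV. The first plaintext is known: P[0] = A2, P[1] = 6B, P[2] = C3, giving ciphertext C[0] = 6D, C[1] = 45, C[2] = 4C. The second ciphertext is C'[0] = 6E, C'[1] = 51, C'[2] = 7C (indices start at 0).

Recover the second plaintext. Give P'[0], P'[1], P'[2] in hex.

In OFB with a reused IV, both messages share the same keystream S_i, so C_i ⊕ C'_i = P_i ⊕ P'_i and thus P'_i = P_i ⊕ C_i ⊕ C'_i.
P'[0]: A2 ⊕ 6D ⊕ 6E = A1.
P'[1]: 6B ⊕ 45 ⊕ 51 = 7F.
P'[2]: C3 ⊕ 4C ⊕ 7C = F3.

P'[0] = A1, P'[1] = 7F, P'[2] = F3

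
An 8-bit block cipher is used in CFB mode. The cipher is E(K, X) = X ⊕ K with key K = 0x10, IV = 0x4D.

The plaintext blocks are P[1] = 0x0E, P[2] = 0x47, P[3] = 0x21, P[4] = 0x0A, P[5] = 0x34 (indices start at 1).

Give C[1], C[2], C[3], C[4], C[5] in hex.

C[1] = 0x53, C[2] = 0x04, C[3] = 0x35, C[4] = 0x2F, C[5] = 0x0B

CFB encryption: C_i = P_i ⊕ E(K, C_{i−1}), with C_{0} = IV.
C[1]: E(K, 0x4D) = 0x5D; 0x0E ⊕ 0x5D = 0x53.
C[2]: E(K, 0x53) = 0x43; 0x47 ⊕ 0x43 = 0x04.
C[3]: E(K, 0x04) = 0x14; 0x21 ⊕ 0x14 = 0x35.
C[4]: E(K, 0x35) = 0x25; 0x0A ⊕ 0x25 = 0x2F.
C[5]: E(K, 0x2F) = 0x3F; 0x34 ⊕ 0x3F = 0x0B.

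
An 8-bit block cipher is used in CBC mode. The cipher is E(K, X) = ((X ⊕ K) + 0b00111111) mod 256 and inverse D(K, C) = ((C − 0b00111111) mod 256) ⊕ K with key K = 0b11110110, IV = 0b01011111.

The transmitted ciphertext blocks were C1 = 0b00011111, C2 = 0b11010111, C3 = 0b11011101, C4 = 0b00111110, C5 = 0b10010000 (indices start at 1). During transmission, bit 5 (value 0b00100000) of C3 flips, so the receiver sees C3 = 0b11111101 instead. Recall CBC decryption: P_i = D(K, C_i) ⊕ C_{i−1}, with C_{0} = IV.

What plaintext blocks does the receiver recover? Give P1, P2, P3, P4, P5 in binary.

Only C3 changed, to 0b11111101. In CBC, a change in C_i garbles P_i and flips the same bit in P_{i+1}. Decrypting the received ciphertext:
P1: D(K, 0b00011111) = 0b00010110; 0b00010110 ⊕ 0b01011111 = 0b01001001.
P2: D(K, 0b11010111) = 0b01101110; 0b01101110 ⊕ 0b00011111 = 0b01110001.
P3: D(K, 0b11111101) = 0b01001000; 0b01001000 ⊕ 0b11010111 = 0b10011111.
P4: D(K, 0b00111110) = 0b00001001; 0b00001001 ⊕ 0b11111101 = 0b11110100.
P5: D(K, 0b10010000) = 0b10100111; 0b10100111 ⊕ 0b00111110 = 0b10011001.
Blocks that differ from the original plaintext: P3, P4.

P1 = 0b01001001, P2 = 0b01110001, P3 = 0b10011111, P4 = 0b11110100, P5 = 0b10011001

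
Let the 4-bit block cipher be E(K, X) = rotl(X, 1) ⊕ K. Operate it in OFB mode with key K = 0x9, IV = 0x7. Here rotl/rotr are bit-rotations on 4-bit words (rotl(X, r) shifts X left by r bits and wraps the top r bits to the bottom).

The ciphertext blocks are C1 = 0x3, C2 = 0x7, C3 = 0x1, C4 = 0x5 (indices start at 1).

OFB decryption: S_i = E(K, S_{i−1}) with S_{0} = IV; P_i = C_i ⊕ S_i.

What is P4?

P1: S = E(K, 0x7) = 0x7; 0x3 ⊕ 0x7 = 0x4.
P2: S = E(K, 0x7) = 0x7; 0x7 ⊕ 0x7 = 0x0.
P3: S = E(K, 0x7) = 0x7; 0x1 ⊕ 0x7 = 0x6.
P4: S = E(K, 0x7) = 0x7; 0x5 ⊕ 0x7 = 0x2.

P4 = 0x2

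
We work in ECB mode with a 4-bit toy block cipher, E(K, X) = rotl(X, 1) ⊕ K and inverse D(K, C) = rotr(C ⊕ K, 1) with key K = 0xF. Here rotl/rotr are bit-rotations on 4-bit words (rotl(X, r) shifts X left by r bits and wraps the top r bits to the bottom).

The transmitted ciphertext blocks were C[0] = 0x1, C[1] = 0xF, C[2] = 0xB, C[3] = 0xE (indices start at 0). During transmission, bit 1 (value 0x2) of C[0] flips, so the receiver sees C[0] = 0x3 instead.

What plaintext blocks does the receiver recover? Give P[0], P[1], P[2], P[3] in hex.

P[0] = 0x6, P[1] = 0x0, P[2] = 0x2, P[3] = 0x8

ECB decryption: P_i = D(K, C_i).
Only C[0] changed, to 0x3. In ECB, a change in C_i affects only P_i. Decrypting the received ciphertext:
P[0]: D(K, 0x3) = 0x6.
P[1]: D(K, 0xF) = 0x0.
P[2]: D(K, 0xB) = 0x2.
P[3]: D(K, 0xE) = 0x8.
Blocks that differ from the original plaintext: P[0].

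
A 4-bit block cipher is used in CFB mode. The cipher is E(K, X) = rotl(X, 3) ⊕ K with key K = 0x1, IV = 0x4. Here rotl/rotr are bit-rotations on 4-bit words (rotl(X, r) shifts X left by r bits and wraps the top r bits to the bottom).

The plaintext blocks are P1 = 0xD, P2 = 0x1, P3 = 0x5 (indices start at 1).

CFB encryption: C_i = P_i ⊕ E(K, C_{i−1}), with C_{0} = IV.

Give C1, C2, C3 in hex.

C1: E(K, 0x4) = 0x3; 0xD ⊕ 0x3 = 0xE.
C2: E(K, 0xE) = 0x6; 0x1 ⊕ 0x6 = 0x7.
C3: E(K, 0x7) = 0xA; 0x5 ⊕ 0xA = 0xF.

C1 = 0xE, C2 = 0x7, C3 = 0xF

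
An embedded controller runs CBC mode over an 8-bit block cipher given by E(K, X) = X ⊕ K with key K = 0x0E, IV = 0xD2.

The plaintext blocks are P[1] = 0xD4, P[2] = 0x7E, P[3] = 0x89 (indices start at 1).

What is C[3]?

C[3] = 0xFF

CBC encryption: C_i = E(K, P_i ⊕ C_{i−1}), with C_{0} = IV.
C[1]: P[1] ⊕ 0xD2 = 0x06; E(K, 0x06) = 0x08.
C[2]: P[2] ⊕ 0x08 = 0x76; E(K, 0x76) = 0x78.
C[3]: P[3] ⊕ 0x78 = 0xF1; E(K, 0xF1) = 0xFF.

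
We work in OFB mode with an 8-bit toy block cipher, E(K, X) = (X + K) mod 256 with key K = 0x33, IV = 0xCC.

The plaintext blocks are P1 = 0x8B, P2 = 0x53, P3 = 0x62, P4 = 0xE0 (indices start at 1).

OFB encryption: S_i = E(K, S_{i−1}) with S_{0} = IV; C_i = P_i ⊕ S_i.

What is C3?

C3 = 0x07

C1: S = E(K, 0xCC) = 0xFF; 0x8B ⊕ 0xFF = 0x74.
C2: S = E(K, 0xFF) = 0x32; 0x53 ⊕ 0x32 = 0x61.
C3: S = E(K, 0x32) = 0x65; 0x62 ⊕ 0x65 = 0x07.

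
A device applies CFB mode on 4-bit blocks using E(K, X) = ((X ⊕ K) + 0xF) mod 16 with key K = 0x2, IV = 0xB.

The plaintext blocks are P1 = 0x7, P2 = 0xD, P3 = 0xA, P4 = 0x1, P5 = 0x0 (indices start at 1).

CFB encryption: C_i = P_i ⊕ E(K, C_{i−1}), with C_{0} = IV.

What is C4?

C4 = 0x8

C1: E(K, 0xB) = 0x8; 0x7 ⊕ 0x8 = 0xF.
C2: E(K, 0xF) = 0xC; 0xD ⊕ 0xC = 0x1.
C3: E(K, 0x1) = 0x2; 0xA ⊕ 0x2 = 0x8.
C4: E(K, 0x8) = 0x9; 0x1 ⊕ 0x9 = 0x8.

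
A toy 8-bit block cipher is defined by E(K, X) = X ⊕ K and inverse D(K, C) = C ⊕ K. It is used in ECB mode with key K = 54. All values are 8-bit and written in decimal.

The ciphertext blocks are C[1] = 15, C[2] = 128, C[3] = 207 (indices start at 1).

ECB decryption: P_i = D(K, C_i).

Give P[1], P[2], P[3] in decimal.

P[1] = 57, P[2] = 182, P[3] = 249

P[1]: D(K, 15) = 57.
P[2]: D(K, 128) = 182.
P[3]: D(K, 207) = 249.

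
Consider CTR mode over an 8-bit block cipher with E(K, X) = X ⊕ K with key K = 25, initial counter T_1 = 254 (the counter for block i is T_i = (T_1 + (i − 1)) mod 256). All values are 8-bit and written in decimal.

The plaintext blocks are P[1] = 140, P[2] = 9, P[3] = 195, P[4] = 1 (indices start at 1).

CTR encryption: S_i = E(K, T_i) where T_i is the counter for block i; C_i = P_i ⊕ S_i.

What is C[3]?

C[3] = 218

C[1]: T = 254, S = E(K, T) = 231; 140 ⊕ 231 = 107.
C[2]: T = 255, S = E(K, T) = 230; 9 ⊕ 230 = 239.
C[3]: T = 0, S = E(K, T) = 25; 195 ⊕ 25 = 218.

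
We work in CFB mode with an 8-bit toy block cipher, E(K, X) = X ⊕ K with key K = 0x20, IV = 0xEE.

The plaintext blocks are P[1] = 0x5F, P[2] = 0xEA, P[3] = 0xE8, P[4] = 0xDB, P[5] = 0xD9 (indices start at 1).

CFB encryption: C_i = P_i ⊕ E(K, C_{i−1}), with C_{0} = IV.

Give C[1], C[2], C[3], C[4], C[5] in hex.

C[1]: E(K, 0xEE) = 0xCE; 0x5F ⊕ 0xCE = 0x91.
C[2]: E(K, 0x91) = 0xB1; 0xEA ⊕ 0xB1 = 0x5B.
C[3]: E(K, 0x5B) = 0x7B; 0xE8 ⊕ 0x7B = 0x93.
C[4]: E(K, 0x93) = 0xB3; 0xDB ⊕ 0xB3 = 0x68.
C[5]: E(K, 0x68) = 0x48; 0xD9 ⊕ 0x48 = 0x91.

C[1] = 0x91, C[2] = 0x5B, C[3] = 0x93, C[4] = 0x68, C[5] = 0x91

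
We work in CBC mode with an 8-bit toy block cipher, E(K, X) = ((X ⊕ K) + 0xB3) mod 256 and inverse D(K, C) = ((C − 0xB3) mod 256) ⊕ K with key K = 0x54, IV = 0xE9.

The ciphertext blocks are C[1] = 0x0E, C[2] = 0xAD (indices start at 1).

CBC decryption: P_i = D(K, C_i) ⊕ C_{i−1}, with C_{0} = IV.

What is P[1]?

P[1]: D(K, 0x0E) = 0x0F; 0x0F ⊕ 0xE9 = 0xE6.

P[1] = 0xE6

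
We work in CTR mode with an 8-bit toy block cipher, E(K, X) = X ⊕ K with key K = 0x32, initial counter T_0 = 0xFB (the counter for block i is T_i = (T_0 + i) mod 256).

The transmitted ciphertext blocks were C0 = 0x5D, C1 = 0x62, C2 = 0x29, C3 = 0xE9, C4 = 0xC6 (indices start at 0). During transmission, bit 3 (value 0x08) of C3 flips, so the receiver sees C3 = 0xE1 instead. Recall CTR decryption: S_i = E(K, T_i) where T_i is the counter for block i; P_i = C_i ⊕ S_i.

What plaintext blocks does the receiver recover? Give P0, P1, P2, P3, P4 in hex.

Only C3 changed, to 0xE1. In CTR, a change in C_i flips the same bit in P_i only; the keystream is unaffected. Decrypting the received ciphertext:
P0: T = 0xFB, S = E(K, T) = 0xC9; 0x5D ⊕ 0xC9 = 0x94.
P1: T = 0xFC, S = E(K, T) = 0xCE; 0x62 ⊕ 0xCE = 0xAC.
P2: T = 0xFD, S = E(K, T) = 0xCF; 0x29 ⊕ 0xCF = 0xE6.
P3: T = 0xFE, S = E(K, T) = 0xCC; 0xE1 ⊕ 0xCC = 0x2D.
P4: T = 0xFF, S = E(K, T) = 0xCD; 0xC6 ⊕ 0xCD = 0x0B.
Blocks that differ from the original plaintext: P3.

P0 = 0x94, P1 = 0xAC, P2 = 0xE6, P3 = 0x2D, P4 = 0x0B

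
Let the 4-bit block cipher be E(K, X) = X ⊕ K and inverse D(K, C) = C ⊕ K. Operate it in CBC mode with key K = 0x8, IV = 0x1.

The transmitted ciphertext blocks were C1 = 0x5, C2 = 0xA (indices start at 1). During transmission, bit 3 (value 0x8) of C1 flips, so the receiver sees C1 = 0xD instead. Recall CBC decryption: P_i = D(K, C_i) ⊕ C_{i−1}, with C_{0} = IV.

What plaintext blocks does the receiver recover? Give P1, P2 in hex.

Only C1 changed, to 0xD. In CBC, a change in C_i garbles P_i and flips the same bit in P_{i+1}. Decrypting the received ciphertext:
P1: D(K, 0xD) = 0x5; 0x5 ⊕ 0x1 = 0x4.
P2: D(K, 0xA) = 0x2; 0x2 ⊕ 0xD = 0xF.
Blocks that differ from the original plaintext: P1, P2.

P1 = 0x4, P2 = 0xF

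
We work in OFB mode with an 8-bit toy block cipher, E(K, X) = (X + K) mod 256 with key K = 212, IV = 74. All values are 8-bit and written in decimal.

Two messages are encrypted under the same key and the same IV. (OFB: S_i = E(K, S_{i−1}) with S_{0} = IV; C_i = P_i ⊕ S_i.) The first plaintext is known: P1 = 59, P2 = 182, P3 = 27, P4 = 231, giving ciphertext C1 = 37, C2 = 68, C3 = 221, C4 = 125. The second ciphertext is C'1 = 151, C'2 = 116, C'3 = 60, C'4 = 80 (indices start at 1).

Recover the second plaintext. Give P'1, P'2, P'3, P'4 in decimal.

P'1 = 137, P'2 = 134, P'3 = 250, P'4 = 202

In OFB with a reused IV, both messages share the same keystream S_i, so C_i ⊕ C'_i = P_i ⊕ P'_i and thus P'_i = P_i ⊕ C_i ⊕ C'_i.
P'1: 59 ⊕ 37 ⊕ 151 = 137.
P'2: 182 ⊕ 68 ⊕ 116 = 134.
P'3: 27 ⊕ 221 ⊕ 60 = 250.
P'4: 231 ⊕ 125 ⊕ 80 = 202.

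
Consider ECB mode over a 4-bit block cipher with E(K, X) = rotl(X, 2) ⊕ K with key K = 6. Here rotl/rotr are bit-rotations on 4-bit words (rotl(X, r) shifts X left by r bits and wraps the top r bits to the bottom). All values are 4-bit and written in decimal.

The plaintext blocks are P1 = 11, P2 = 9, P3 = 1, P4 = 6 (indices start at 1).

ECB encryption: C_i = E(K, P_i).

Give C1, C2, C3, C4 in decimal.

C1 = 8, C2 = 0, C3 = 2, C4 = 15

C1: E(K, 11) = 8.
C2: E(K, 9) = 0.
C3: E(K, 1) = 2.
C4: E(K, 6) = 15.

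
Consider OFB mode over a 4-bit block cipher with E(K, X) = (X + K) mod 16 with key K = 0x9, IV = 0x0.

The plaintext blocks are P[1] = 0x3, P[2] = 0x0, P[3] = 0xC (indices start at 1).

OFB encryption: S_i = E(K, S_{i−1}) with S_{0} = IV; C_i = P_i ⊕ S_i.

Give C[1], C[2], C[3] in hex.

C[1] = 0xA, C[2] = 0x2, C[3] = 0x7

C[1]: S = E(K, 0x0) = 0x9; 0x3 ⊕ 0x9 = 0xA.
C[2]: S = E(K, 0x9) = 0x2; 0x0 ⊕ 0x2 = 0x2.
C[3]: S = E(K, 0x2) = 0xB; 0xC ⊕ 0xB = 0x7.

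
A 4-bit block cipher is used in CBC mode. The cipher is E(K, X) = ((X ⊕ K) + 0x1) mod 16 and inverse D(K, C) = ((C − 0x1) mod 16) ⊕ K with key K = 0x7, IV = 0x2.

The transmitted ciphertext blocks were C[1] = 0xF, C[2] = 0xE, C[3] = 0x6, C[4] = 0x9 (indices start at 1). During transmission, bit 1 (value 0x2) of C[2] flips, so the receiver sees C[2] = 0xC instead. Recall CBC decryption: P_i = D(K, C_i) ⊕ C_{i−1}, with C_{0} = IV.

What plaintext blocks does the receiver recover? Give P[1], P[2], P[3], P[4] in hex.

Only C[2] changed, to 0xC. In CBC, a change in C_i garbles P_i and flips the same bit in P_{i+1}. Decrypting the received ciphertext:
P[1]: D(K, 0xF) = 0x9; 0x9 ⊕ 0x2 = 0xB.
P[2]: D(K, 0xC) = 0xC; 0xC ⊕ 0xF = 0x3.
P[3]: D(K, 0x6) = 0x2; 0x2 ⊕ 0xC = 0xE.
P[4]: D(K, 0x9) = 0xF; 0xF ⊕ 0x6 = 0x9.
Blocks that differ from the original plaintext: P[2], P[3].

P[1] = 0xB, P[2] = 0x3, P[3] = 0xE, P[4] = 0x9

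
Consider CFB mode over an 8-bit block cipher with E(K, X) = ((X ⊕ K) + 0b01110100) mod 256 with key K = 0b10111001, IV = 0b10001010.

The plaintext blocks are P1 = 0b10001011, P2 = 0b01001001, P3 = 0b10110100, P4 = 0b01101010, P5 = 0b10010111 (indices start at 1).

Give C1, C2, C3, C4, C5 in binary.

CFB encryption: C_i = P_i ⊕ E(K, C_{i−1}), with C_{0} = IV.
C1: E(K, 0b10001010) = 0b10100111; 0b10001011 ⊕ 0b10100111 = 0b00101100.
C2: E(K, 0b00101100) = 0b00001001; 0b01001001 ⊕ 0b00001001 = 0b01000000.
C3: E(K, 0b01000000) = 0b01101101; 0b10110100 ⊕ 0b01101101 = 0b11011001.
C4: E(K, 0b11011001) = 0b11010100; 0b01101010 ⊕ 0b11010100 = 0b10111110.
C5: E(K, 0b10111110) = 0b01111011; 0b10010111 ⊕ 0b01111011 = 0b11101100.

C1 = 0b00101100, C2 = 0b01000000, C3 = 0b11011001, C4 = 0b10111110, C5 = 0b11101100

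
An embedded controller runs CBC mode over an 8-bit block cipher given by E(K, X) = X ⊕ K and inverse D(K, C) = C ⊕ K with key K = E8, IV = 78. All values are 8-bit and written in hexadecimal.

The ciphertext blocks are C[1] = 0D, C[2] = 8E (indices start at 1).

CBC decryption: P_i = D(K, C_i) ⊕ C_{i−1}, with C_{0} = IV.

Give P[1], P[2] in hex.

P[1]: D(K, 0D) = E5; E5 ⊕ 78 = 9D.
P[2]: D(K, 8E) = 66; 66 ⊕ 0D = 6B.

P[1] = 9D, P[2] = 6B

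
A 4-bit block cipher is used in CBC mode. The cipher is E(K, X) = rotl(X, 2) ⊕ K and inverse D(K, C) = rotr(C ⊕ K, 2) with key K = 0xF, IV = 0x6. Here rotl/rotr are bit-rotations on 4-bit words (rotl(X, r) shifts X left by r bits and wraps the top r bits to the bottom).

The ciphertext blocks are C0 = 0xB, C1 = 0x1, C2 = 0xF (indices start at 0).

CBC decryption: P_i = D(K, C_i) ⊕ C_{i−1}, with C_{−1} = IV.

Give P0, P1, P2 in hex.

P0 = 0x7, P1 = 0x0, P2 = 0x1

P0: D(K, 0xB) = 0x1; 0x1 ⊕ 0x6 = 0x7.
P1: D(K, 0x1) = 0xB; 0xB ⊕ 0xB = 0x0.
P2: D(K, 0xF) = 0x0; 0x0 ⊕ 0x1 = 0x1.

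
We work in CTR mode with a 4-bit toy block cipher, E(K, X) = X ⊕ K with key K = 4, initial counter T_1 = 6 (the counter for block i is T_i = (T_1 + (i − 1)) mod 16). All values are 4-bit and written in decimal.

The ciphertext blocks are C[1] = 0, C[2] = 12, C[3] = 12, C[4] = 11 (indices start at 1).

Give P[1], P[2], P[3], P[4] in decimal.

CTR decryption: S_i = E(K, T_i) where T_i is the counter for block i; P_i = C_i ⊕ S_i.
P[1]: T = 6, S = E(K, T) = 2; 0 ⊕ 2 = 2.
P[2]: T = 7, S = E(K, T) = 3; 12 ⊕ 3 = 15.
P[3]: T = 8, S = E(K, T) = 12; 12 ⊕ 12 = 0.
P[4]: T = 9, S = E(K, T) = 13; 11 ⊕ 13 = 6.

P[1] = 2, P[2] = 15, P[3] = 0, P[4] = 6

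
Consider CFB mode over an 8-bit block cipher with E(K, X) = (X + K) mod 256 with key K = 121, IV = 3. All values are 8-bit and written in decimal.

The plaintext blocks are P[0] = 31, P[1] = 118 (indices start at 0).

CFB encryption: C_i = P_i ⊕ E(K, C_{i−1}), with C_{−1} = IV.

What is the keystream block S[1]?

C[0]: E(K, 3) = 124; 31 ⊕ 124 = 99.
C[1]: E(K, 99) = 220; 118 ⊕ 220 = 170.
So S[1] = 220.

220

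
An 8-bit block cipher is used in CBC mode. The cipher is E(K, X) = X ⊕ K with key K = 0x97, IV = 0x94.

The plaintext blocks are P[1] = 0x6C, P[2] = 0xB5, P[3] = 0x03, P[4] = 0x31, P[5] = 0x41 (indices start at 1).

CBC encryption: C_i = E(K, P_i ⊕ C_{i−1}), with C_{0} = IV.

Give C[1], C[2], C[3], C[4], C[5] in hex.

C[1]: P[1] ⊕ 0x94 = 0xF8; E(K, 0xF8) = 0x6F.
C[2]: P[2] ⊕ 0x6F = 0xDA; E(K, 0xDA) = 0x4D.
C[3]: P[3] ⊕ 0x4D = 0x4E; E(K, 0x4E) = 0xD9.
C[4]: P[4] ⊕ 0xD9 = 0xE8; E(K, 0xE8) = 0x7F.
C[5]: P[5] ⊕ 0x7F = 0x3E; E(K, 0x3E) = 0xA9.

C[1] = 0x6F, C[2] = 0x4D, C[3] = 0xD9, C[4] = 0x7F, C[5] = 0xA9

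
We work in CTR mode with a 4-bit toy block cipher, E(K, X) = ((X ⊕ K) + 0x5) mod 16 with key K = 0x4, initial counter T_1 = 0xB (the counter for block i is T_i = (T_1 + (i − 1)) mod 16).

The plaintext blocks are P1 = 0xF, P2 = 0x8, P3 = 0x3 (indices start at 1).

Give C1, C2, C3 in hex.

C1 = 0xB, C2 = 0x5, C3 = 0xD

CTR encryption: S_i = E(K, T_i) where T_i is the counter for block i; C_i = P_i ⊕ S_i.
C1: T = 0xB, S = E(K, T) = 0x4; 0xF ⊕ 0x4 = 0xB.
C2: T = 0xC, S = E(K, T) = 0xD; 0x8 ⊕ 0xD = 0x5.
C3: T = 0xD, S = E(K, T) = 0xE; 0x3 ⊕ 0xE = 0xD.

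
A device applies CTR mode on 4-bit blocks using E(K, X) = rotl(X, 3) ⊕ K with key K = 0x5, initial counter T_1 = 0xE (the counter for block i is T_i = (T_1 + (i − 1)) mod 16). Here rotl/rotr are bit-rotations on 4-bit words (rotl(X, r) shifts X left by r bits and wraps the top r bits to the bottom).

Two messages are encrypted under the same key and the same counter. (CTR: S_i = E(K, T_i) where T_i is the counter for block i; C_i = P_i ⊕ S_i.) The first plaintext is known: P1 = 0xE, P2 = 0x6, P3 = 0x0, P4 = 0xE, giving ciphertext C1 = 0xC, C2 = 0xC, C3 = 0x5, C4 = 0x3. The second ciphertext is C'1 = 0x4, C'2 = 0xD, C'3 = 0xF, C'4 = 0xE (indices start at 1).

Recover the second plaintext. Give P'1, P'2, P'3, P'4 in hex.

In CTR with a reused counter, both messages share the same keystream S_i, so C_i ⊕ C'_i = P_i ⊕ P'_i and thus P'_i = P_i ⊕ C_i ⊕ C'_i.
P'1: 0xE ⊕ 0xC ⊕ 0x4 = 0x6.
P'2: 0x6 ⊕ 0xC ⊕ 0xD = 0x7.
P'3: 0x0 ⊕ 0x5 ⊕ 0xF = 0xA.
P'4: 0xE ⊕ 0x3 ⊕ 0xE = 0x3.

P'1 = 0x6, P'2 = 0x7, P'3 = 0xA, P'4 = 0x3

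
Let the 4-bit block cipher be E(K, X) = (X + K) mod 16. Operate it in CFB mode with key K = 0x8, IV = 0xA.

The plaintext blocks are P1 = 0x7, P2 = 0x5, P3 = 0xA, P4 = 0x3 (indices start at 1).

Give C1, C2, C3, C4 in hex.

C1 = 0x5, C2 = 0x8, C3 = 0xA, C4 = 0x1

CFB encryption: C_i = P_i ⊕ E(K, C_{i−1}), with C_{0} = IV.
C1: E(K, 0xA) = 0x2; 0x7 ⊕ 0x2 = 0x5.
C2: E(K, 0x5) = 0xD; 0x5 ⊕ 0xD = 0x8.
C3: E(K, 0x8) = 0x0; 0xA ⊕ 0x0 = 0xA.
C4: E(K, 0xA) = 0x2; 0x3 ⊕ 0x2 = 0x1.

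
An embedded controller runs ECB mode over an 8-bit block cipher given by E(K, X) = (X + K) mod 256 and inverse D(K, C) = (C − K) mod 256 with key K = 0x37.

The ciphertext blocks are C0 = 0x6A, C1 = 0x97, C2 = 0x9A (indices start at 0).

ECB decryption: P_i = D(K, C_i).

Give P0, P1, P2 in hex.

P0 = 0x33, P1 = 0x60, P2 = 0x63

P0: D(K, 0x6A) = 0x33.
P1: D(K, 0x97) = 0x60.
P2: D(K, 0x9A) = 0x63.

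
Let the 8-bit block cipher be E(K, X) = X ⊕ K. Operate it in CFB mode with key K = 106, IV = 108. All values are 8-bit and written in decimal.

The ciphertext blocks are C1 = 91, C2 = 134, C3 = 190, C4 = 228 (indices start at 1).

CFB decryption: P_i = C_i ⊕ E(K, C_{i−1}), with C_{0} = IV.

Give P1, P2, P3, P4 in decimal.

P1 = 93, P2 = 183, P3 = 82, P4 = 48

P1: E(K, 108) = 6; 91 ⊕ 6 = 93.
P2: E(K, 91) = 49; 134 ⊕ 49 = 183.
P3: E(K, 134) = 236; 190 ⊕ 236 = 82.
P4: E(K, 190) = 212; 228 ⊕ 212 = 48.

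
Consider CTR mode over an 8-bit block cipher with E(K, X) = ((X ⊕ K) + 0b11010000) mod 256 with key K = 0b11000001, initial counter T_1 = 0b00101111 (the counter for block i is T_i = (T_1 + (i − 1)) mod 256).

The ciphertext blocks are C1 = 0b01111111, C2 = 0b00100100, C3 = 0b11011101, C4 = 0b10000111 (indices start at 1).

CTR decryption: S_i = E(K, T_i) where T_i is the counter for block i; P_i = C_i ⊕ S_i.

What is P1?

P1: T = 0b00101111, S = E(K, T) = 0b10111110; 0b01111111 ⊕ 0b10111110 = 0b11000001.

P1 = 0b11000001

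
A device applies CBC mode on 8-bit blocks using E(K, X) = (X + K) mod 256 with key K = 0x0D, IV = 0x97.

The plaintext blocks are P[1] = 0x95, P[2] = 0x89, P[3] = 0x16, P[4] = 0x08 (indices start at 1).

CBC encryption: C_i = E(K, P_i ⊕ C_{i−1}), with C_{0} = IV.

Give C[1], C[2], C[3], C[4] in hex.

C[1]: P[1] ⊕ 0x97 = 0x02; E(K, 0x02) = 0x0F.
C[2]: P[2] ⊕ 0x0F = 0x86; E(K, 0x86) = 0x93.
C[3]: P[3] ⊕ 0x93 = 0x85; E(K, 0x85) = 0x92.
C[4]: P[4] ⊕ 0x92 = 0x9A; E(K, 0x9A) = 0xA7.

C[1] = 0x0F, C[2] = 0x93, C[3] = 0x92, C[4] = 0xA7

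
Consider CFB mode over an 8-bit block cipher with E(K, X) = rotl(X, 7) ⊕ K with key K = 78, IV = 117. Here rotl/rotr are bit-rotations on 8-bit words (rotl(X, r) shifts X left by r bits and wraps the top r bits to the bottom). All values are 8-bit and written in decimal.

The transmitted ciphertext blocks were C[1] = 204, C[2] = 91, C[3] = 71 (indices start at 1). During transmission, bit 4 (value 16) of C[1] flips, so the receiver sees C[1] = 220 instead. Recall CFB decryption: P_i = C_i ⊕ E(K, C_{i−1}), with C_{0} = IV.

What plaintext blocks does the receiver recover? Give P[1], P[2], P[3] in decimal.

P[1] = 40, P[2] = 123, P[3] = 164

Only C[1] changed, to 220. In CFB, a change in C_i flips the same bit in P_i and garbles P_{i+1}. Decrypting the received ciphertext:
P[1]: E(K, 117) = 244; 220 ⊕ 244 = 40.
P[2]: E(K, 220) = 32; 91 ⊕ 32 = 123.
P[3]: E(K, 91) = 227; 71 ⊕ 227 = 164.
Blocks that differ from the original plaintext: P[1], P[2].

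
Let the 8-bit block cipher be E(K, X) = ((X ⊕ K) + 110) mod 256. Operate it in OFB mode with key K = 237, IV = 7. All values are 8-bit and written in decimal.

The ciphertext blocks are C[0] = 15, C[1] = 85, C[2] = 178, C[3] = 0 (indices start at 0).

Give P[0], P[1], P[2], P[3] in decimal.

P[0] = 87, P[1] = 118, P[2] = 142, P[3] = 63

OFB decryption: S_i = E(K, S_{i−1}) with S_{−1} = IV; P_i = C_i ⊕ S_i.
P[0]: S = E(K, 7) = 88; 15 ⊕ 88 = 87.
P[1]: S = E(K, 88) = 35; 85 ⊕ 35 = 118.
P[2]: S = E(K, 35) = 60; 178 ⊕ 60 = 142.
P[3]: S = E(K, 60) = 63; 0 ⊕ 63 = 63.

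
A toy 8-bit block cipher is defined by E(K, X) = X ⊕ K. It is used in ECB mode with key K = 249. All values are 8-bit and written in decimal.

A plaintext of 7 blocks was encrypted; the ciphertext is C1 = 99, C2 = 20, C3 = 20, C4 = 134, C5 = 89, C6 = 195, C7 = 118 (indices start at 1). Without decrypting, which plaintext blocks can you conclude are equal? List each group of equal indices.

ECB encrypts each block independently with the same key, so equal ciphertext blocks imply equal plaintext blocks.
C2 = C3 = 20, so P2 = P3.

P2 = P3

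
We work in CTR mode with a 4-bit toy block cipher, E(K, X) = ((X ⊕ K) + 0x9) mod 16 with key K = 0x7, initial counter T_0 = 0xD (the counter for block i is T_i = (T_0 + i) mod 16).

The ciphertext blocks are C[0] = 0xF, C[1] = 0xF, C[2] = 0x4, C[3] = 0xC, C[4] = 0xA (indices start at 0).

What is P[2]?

P[2] = 0x5

CTR decryption: S_i = E(K, T_i) where T_i is the counter for block i; P_i = C_i ⊕ S_i.
P[2]: T = 0xF, S = E(K, T) = 0x1; 0x4 ⊕ 0x1 = 0x5.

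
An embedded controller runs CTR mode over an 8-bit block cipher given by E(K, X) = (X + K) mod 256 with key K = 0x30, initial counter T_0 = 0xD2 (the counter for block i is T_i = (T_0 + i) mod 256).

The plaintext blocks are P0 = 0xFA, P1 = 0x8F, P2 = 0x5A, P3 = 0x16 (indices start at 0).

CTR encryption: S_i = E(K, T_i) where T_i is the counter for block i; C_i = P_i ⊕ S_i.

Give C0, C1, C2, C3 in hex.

C0 = 0xF8, C1 = 0x8C, C2 = 0x5E, C3 = 0x13

C0: T = 0xD2, S = E(K, T) = 0x02; 0xFA ⊕ 0x02 = 0xF8.
C1: T = 0xD3, S = E(K, T) = 0x03; 0x8F ⊕ 0x03 = 0x8C.
C2: T = 0xD4, S = E(K, T) = 0x04; 0x5A ⊕ 0x04 = 0x5E.
C3: T = 0xD5, S = E(K, T) = 0x05; 0x16 ⊕ 0x05 = 0x13.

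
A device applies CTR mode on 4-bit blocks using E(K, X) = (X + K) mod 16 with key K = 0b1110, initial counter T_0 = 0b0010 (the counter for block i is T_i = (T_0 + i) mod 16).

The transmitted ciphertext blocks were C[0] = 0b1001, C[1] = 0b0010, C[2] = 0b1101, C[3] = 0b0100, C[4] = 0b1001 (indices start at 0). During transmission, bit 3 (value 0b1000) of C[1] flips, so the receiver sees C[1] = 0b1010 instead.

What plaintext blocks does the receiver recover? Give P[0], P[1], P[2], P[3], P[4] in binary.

P[0] = 0b1001, P[1] = 0b1011, P[2] = 0b1111, P[3] = 0b0111, P[4] = 0b1101

CTR decryption: S_i = E(K, T_i) where T_i is the counter for block i; P_i = C_i ⊕ S_i.
Only C[1] changed, to 0b1010. In CTR, a change in C_i flips the same bit in P_i only; the keystream is unaffected. Decrypting the received ciphertext:
P[0]: T = 0b0010, S = E(K, T) = 0b0000; 0b1001 ⊕ 0b0000 = 0b1001.
P[1]: T = 0b0011, S = E(K, T) = 0b0001; 0b1010 ⊕ 0b0001 = 0b1011.
P[2]: T = 0b0100, S = E(K, T) = 0b0010; 0b1101 ⊕ 0b0010 = 0b1111.
P[3]: T = 0b0101, S = E(K, T) = 0b0011; 0b0100 ⊕ 0b0011 = 0b0111.
P[4]: T = 0b0110, S = E(K, T) = 0b0100; 0b1001 ⊕ 0b0100 = 0b1101.
Blocks that differ from the original plaintext: P[1].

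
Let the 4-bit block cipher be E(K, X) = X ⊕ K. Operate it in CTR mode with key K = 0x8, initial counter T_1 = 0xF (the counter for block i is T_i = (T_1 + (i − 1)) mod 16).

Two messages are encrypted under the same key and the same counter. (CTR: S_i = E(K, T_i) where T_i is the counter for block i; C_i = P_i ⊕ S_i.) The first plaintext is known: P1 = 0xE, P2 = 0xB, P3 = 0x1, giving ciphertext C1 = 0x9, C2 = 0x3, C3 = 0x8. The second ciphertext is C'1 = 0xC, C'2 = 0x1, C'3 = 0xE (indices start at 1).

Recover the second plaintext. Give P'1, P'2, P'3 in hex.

In CTR with a reused counter, both messages share the same keystream S_i, so C_i ⊕ C'_i = P_i ⊕ P'_i and thus P'_i = P_i ⊕ C_i ⊕ C'_i.
P'1: 0xE ⊕ 0x9 ⊕ 0xC = 0xB.
P'2: 0xB ⊕ 0x3 ⊕ 0x1 = 0x9.
P'3: 0x1 ⊕ 0x8 ⊕ 0xE = 0x7.

P'1 = 0xB, P'2 = 0x9, P'3 = 0x7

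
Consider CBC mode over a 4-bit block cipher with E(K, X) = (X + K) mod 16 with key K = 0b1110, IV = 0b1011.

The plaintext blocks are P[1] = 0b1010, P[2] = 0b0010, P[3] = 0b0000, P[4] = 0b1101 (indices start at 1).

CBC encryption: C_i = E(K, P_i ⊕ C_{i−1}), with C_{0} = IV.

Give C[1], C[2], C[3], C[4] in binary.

C[1]: P[1] ⊕ 0b1011 = 0b0001; E(K, 0b0001) = 0b1111.
C[2]: P[2] ⊕ 0b1111 = 0b1101; E(K, 0b1101) = 0b1011.
C[3]: P[3] ⊕ 0b1011 = 0b1011; E(K, 0b1011) = 0b1001.
C[4]: P[4] ⊕ 0b1001 = 0b0100; E(K, 0b0100) = 0b0010.

C[1] = 0b1111, C[2] = 0b1011, C[3] = 0b1001, C[4] = 0b0010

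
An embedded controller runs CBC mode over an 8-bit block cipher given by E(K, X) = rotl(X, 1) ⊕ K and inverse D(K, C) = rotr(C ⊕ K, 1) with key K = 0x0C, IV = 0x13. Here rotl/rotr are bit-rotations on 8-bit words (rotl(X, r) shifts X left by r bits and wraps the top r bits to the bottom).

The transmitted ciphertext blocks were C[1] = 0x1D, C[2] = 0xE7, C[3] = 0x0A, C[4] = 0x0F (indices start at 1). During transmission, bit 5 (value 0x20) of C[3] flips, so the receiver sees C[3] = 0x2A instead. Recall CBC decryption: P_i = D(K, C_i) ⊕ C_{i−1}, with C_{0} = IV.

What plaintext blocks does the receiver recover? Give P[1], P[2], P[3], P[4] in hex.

P[1] = 0x9B, P[2] = 0xE8, P[3] = 0xF4, P[4] = 0xAB

Only C[3] changed, to 0x2A. In CBC, a change in C_i garbles P_i and flips the same bit in P_{i+1}. Decrypting the received ciphertext:
P[1]: D(K, 0x1D) = 0x88; 0x88 ⊕ 0x13 = 0x9B.
P[2]: D(K, 0xE7) = 0xF5; 0xF5 ⊕ 0x1D = 0xE8.
P[3]: D(K, 0x2A) = 0x13; 0x13 ⊕ 0xE7 = 0xF4.
P[4]: D(K, 0x0F) = 0x81; 0x81 ⊕ 0x2A = 0xAB.
Blocks that differ from the original plaintext: P[3], P[4].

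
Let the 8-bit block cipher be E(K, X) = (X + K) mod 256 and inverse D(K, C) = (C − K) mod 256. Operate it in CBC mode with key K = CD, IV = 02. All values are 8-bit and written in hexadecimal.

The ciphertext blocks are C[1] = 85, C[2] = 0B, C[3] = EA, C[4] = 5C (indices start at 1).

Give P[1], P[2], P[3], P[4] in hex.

CBC decryption: P_i = D(K, C_i) ⊕ C_{i−1}, with C_{0} = IV.
P[1]: D(K, 85) = B8; B8 ⊕ 02 = BA.
P[2]: D(K, 0B) = 3E; 3E ⊕ 85 = BB.
P[3]: D(K, EA) = 1D; 1D ⊕ 0B = 16.
P[4]: D(K, 5C) = 8F; 8F ⊕ EA = 65.

P[1] = BA, P[2] = BB, P[3] = 16, P[4] = 65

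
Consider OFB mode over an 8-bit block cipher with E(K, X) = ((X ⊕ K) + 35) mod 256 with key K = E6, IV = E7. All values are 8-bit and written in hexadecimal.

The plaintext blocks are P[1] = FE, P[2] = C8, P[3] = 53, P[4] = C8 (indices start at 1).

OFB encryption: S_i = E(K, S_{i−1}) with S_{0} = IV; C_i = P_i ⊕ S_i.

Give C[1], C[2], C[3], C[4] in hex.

C[1]: S = E(K, E7) = 36; FE ⊕ 36 = C8.
C[2]: S = E(K, 36) = 05; C8 ⊕ 05 = CD.
C[3]: S = E(K, 05) = 18; 53 ⊕ 18 = 4B.
C[4]: S = E(K, 18) = 33; C8 ⊕ 33 = FB.

C[1] = C8, C[2] = CD, C[3] = 4B, C[4] = FB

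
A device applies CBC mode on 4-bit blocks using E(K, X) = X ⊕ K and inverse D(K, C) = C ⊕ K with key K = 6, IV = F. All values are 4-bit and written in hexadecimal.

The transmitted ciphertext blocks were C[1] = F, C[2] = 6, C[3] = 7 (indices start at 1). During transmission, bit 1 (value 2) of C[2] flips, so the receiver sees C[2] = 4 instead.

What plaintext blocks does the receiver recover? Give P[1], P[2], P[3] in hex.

P[1] = 6, P[2] = D, P[3] = 5

CBC decryption: P_i = D(K, C_i) ⊕ C_{i−1}, with C_{0} = IV.
Only C[2] changed, to 4. In CBC, a change in C_i garbles P_i and flips the same bit in P_{i+1}. Decrypting the received ciphertext:
P[1]: D(K, F) = 9; 9 ⊕ F = 6.
P[2]: D(K, 4) = 2; 2 ⊕ F = D.
P[3]: D(K, 7) = 1; 1 ⊕ 4 = 5.
Blocks that differ from the original plaintext: P[2], P[3].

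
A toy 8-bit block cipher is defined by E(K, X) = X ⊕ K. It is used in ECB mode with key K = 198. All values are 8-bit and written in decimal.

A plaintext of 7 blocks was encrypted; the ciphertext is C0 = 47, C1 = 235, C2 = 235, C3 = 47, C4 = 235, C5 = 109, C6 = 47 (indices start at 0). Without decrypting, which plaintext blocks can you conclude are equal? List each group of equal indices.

P0 = P3 = P6; P1 = P2 = P4

ECB encrypts each block independently with the same key, so equal ciphertext blocks imply equal plaintext blocks.
C0 = C3 = C6 = 47, so P0 = P3 = P6.
C1 = C2 = C4 = 235, so P1 = P2 = P4.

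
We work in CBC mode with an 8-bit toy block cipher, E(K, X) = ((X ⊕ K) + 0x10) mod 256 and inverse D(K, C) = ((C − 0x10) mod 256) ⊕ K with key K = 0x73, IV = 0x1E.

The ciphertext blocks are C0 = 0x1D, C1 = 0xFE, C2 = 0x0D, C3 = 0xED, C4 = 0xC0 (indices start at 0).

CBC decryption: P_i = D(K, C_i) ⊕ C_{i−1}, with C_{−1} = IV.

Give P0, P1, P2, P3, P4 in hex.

P0 = 0x60, P1 = 0x80, P2 = 0x70, P3 = 0xA3, P4 = 0x2E

P0: D(K, 0x1D) = 0x7E; 0x7E ⊕ 0x1E = 0x60.
P1: D(K, 0xFE) = 0x9D; 0x9D ⊕ 0x1D = 0x80.
P2: D(K, 0x0D) = 0x8E; 0x8E ⊕ 0xFE = 0x70.
P3: D(K, 0xED) = 0xAE; 0xAE ⊕ 0x0D = 0xA3.
P4: D(K, 0xC0) = 0xC3; 0xC3 ⊕ 0xED = 0x2E.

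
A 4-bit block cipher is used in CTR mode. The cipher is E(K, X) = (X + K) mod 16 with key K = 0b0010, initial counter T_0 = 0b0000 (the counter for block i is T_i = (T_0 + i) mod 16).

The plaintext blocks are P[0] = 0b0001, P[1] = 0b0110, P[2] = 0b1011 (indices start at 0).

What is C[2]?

CTR encryption: S_i = E(K, T_i) where T_i is the counter for block i; C_i = P_i ⊕ S_i.
C[0]: T = 0b0000, S = E(K, T) = 0b0010; 0b0001 ⊕ 0b0010 = 0b0011.
C[1]: T = 0b0001, S = E(K, T) = 0b0011; 0b0110 ⊕ 0b0011 = 0b0101.
C[2]: T = 0b0010, S = E(K, T) = 0b0100; 0b1011 ⊕ 0b0100 = 0b1111.

C[2] = 0b1111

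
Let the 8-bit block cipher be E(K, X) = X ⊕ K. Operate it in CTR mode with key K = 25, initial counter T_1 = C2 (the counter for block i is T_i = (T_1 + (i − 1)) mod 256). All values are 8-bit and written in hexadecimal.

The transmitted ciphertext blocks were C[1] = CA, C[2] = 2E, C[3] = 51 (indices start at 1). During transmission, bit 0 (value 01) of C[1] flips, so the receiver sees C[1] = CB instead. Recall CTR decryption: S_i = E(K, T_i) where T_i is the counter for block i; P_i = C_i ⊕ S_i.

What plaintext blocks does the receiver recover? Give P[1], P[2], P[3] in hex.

P[1] = 2C, P[2] = C8, P[3] = B0

Only C[1] changed, to CB. In CTR, a change in C_i flips the same bit in P_i only; the keystream is unaffected. Decrypting the received ciphertext:
P[1]: T = C2, S = E(K, T) = E7; CB ⊕ E7 = 2C.
P[2]: T = C3, S = E(K, T) = E6; 2E ⊕ E6 = C8.
P[3]: T = C4, S = E(K, T) = E1; 51 ⊕ E1 = B0.
Blocks that differ from the original plaintext: P[1].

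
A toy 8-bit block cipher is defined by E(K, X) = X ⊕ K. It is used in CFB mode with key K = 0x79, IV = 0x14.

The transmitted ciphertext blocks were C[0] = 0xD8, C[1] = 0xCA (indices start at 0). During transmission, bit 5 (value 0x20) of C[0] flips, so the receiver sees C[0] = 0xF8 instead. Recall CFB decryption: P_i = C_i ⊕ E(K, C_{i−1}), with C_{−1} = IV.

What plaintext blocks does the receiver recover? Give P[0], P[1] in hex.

Only C[0] changed, to 0xF8. In CFB, a change in C_i flips the same bit in P_i and garbles P_{i+1}. Decrypting the received ciphertext:
P[0]: E(K, 0x14) = 0x6D; 0xF8 ⊕ 0x6D = 0x95.
P[1]: E(K, 0xF8) = 0x81; 0xCA ⊕ 0x81 = 0x4B.
Blocks that differ from the original plaintext: P[0], P[1].

P[0] = 0x95, P[1] = 0x4B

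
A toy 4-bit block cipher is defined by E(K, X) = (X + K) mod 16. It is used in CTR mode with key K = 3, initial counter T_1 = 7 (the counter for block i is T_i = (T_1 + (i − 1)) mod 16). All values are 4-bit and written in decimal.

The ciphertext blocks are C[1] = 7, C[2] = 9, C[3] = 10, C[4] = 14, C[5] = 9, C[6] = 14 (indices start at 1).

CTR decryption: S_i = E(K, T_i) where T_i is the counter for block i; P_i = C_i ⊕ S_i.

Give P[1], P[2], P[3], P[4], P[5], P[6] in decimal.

P[1]: T = 7, S = E(K, T) = 10; 7 ⊕ 10 = 13.
P[2]: T = 8, S = E(K, T) = 11; 9 ⊕ 11 = 2.
P[3]: T = 9, S = E(K, T) = 12; 10 ⊕ 12 = 6.
P[4]: T = 10, S = E(K, T) = 13; 14 ⊕ 13 = 3.
P[5]: T = 11, S = E(K, T) = 14; 9 ⊕ 14 = 7.
P[6]: T = 12, S = E(K, T) = 15; 14 ⊕ 15 = 1.

P[1] = 13, P[2] = 2, P[3] = 6, P[4] = 3, P[5] = 7, P[6] = 1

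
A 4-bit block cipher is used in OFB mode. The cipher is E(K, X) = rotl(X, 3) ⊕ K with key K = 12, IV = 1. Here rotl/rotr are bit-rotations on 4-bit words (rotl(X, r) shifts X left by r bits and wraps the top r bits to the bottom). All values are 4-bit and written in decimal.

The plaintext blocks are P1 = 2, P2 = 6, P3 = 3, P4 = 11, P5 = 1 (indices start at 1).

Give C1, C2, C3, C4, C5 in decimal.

C1 = 6, C2 = 8, C3 = 8, C4 = 10, C5 = 5

OFB encryption: S_i = E(K, S_{i−1}) with S_{0} = IV; C_i = P_i ⊕ S_i.
C1: S = E(K, 1) = 4; 2 ⊕ 4 = 6.
C2: S = E(K, 4) = 14; 6 ⊕ 14 = 8.
C3: S = E(K, 14) = 11; 3 ⊕ 11 = 8.
C4: S = E(K, 11) = 1; 11 ⊕ 1 = 10.
C5: S = E(K, 1) = 4; 1 ⊕ 4 = 5.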